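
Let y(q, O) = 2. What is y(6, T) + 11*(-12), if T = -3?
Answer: -130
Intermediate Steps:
y(6, T) + 11*(-12) = 2 + 11*(-12) = 2 - 132 = -130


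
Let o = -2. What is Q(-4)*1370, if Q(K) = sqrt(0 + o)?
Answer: 1370*I*sqrt(2) ≈ 1937.5*I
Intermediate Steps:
Q(K) = I*sqrt(2) (Q(K) = sqrt(0 - 2) = sqrt(-2) = I*sqrt(2))
Q(-4)*1370 = (I*sqrt(2))*1370 = 1370*I*sqrt(2)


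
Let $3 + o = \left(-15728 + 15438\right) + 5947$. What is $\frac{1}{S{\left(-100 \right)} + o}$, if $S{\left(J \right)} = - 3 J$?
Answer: $\frac{1}{5954} \approx 0.00016795$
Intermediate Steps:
$o = 5654$ ($o = -3 + \left(\left(-15728 + 15438\right) + 5947\right) = -3 + \left(-290 + 5947\right) = -3 + 5657 = 5654$)
$\frac{1}{S{\left(-100 \right)} + o} = \frac{1}{\left(-3\right) \left(-100\right) + 5654} = \frac{1}{300 + 5654} = \frac{1}{5954}$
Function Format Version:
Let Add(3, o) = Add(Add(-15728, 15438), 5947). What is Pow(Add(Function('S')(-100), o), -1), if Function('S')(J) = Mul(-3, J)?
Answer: Rational(1, 5954) ≈ 0.00016795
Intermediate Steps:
o = 5654 (o = Add(-3, Add(Add(-15728, 15438), 5947)) = Add(-3, Add(-290, 5947)) = Add(-3, 5657) = 5654)
Pow(Add(Function('S')(-100), o), -1) = Pow(Add(Mul(-3, -100), 5654), -1) = Pow(Add(300, 5654), -1) = Pow(5954, -1) = Rational(1, 5954)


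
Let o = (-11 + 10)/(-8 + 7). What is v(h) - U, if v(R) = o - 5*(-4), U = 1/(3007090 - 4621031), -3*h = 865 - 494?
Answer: 33892762/1613941 ≈ 21.000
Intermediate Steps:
h = -371/3 (h = -(865 - 494)/3 = -⅓*371 = -371/3 ≈ -123.67)
o = 1 (o = -1/(-1) = -1*(-1) = 1)
U = -1/1613941 (U = 1/(-1613941) = -1/1613941 ≈ -6.1960e-7)
v(R) = 21 (v(R) = 1 - 5*(-4) = 1 + 20 = 21)
v(h) - U = 21 - 1*(-1/1613941) = 21 + 1/1613941 = 33892762/1613941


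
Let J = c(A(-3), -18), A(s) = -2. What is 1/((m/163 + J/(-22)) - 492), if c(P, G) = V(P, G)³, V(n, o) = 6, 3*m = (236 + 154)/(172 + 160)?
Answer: -297638/149359445 ≈ -0.0019928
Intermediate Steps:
m = 65/166 (m = ((236 + 154)/(172 + 160))/3 = (390/332)/3 = (390*(1/332))/3 = (⅓)*(195/166) = 65/166 ≈ 0.39157)
c(P, G) = 216 (c(P, G) = 6³ = 216)
J = 216
1/((m/163 + J/(-22)) - 492) = 1/(((65/166)/163 + 216/(-22)) - 492) = 1/(((65/166)*(1/163) + 216*(-1/22)) - 492) = 1/((65/27058 - 108/11) - 492) = 1/(-2921549/297638 - 492) = 1/(-149359445/297638) = -297638/149359445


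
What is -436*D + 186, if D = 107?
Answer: -46466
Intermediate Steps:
-436*D + 186 = -436*107 + 186 = -46652 + 186 = -46466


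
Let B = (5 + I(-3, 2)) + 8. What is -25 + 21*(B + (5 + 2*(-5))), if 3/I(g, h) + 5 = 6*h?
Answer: 152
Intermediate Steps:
I(g, h) = 3/(-5 + 6*h)
B = 94/7 (B = (5 + 3/(-5 + 6*2)) + 8 = (5 + 3/(-5 + 12)) + 8 = (5 + 3/7) + 8 = 38/7 + 8 = 94/7 ≈ 13.429)
-25 + 21*(B + (5 + 2*(-5))) = -25 + 21*(94/7 + (5 + 2*(-5))) = -25 + 21*(94/7 + (5 - 10)) = -25 + 21*(94/7 - 5) = -25 + 21*(59/7) = -25 + 177 = 152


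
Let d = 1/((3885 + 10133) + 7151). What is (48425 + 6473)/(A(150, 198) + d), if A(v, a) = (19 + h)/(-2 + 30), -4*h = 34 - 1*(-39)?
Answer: 130159205344/63619 ≈ 2.0459e+6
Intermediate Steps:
h = -73/4 (h = -(34 - 1*(-39))/4 = -(34 + 39)/4 = -1/4*73 = -73/4 ≈ -18.250)
d = 1/21169 (d = 1/(14018 + 7151) = 1/21169 ≈ 4.7239e-5)
A(v, a) = 3/112 (A(v, a) = (19 - 73/4)/(-2 + 30) = (3/4)/28 = (3/4)*(1/28) = 3/112)
(48425 + 6473)/(A(150, 198) + d) = (48425 + 6473)/(3/112 + 1/21169) = 54898/(63619/2370928) = 54898*(2370928/63619) = 130159205344/63619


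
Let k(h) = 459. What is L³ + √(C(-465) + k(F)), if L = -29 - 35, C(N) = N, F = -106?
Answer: -262144 + I*√6 ≈ -2.6214e+5 + 2.4495*I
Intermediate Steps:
L = -64
L³ + √(C(-465) + k(F)) = (-64)³ + √(-465 + 459) = -262144 + √(-6) = -262144 + I*√6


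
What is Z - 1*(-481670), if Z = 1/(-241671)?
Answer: 116405670569/241671 ≈ 4.8167e+5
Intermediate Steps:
Z = -1/241671 ≈ -4.1379e-6
Z - 1*(-481670) = -1/241671 - 1*(-481670) = -1/241671 + 481670 = 116405670569/241671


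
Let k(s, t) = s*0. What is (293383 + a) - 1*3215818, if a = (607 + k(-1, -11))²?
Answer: -2553986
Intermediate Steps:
k(s, t) = 0
a = 368449 (a = (607 + 0)² = 607² = 368449)
(293383 + a) - 1*3215818 = (293383 + 368449) - 1*3215818 = 661832 - 3215818 = -2553986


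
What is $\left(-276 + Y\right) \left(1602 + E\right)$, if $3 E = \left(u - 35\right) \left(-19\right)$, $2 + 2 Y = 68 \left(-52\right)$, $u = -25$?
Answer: $-4053190$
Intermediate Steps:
$Y = -1769$ ($Y = -1 + \frac{68 \left(-52\right)}{2} = -1 + \frac{1}{2} \left(-3536\right) = -1 - 1768 = -1769$)
$E = 380$ ($E = \frac{\left(-25 - 35\right) \left(-19\right)}{3} = \frac{\left(-60\right) \left(-19\right)}{3} = \frac{1}{3} \cdot 1140 = 380$)
$\left(-276 + Y\right) \left(1602 + E\right) = \left(-276 - 1769\right) \left(1602 + 380\right) = \left(-2045\right) 1982 = -4053190$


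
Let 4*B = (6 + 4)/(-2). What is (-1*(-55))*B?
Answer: -275/4 ≈ -68.750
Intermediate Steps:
B = -5/4 (B = ((6 + 4)/(-2))/4 = (-½*10)/4 = (¼)*(-5) = -5/4 ≈ -1.2500)
(-1*(-55))*B = -1*(-55)*(-5/4) = 55*(-5/4) = -275/4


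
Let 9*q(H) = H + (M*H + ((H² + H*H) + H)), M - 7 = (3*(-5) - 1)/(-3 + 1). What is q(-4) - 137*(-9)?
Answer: 1229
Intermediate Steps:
M = 15 (M = 7 + (3*(-5) - 1)/(-3 + 1) = 7 + (-15 - 1)/(-2) = 7 - 16*(-½) = 7 + 8 = 15)
q(H) = 2*H²/9 + 17*H/9 (q(H) = (H + (15*H + ((H² + H*H) + H)))/9 = (H + (15*H + ((H² + H²) + H)))/9 = (H + (15*H + (2*H² + H)))/9 = (H + (15*H + (H + 2*H²)))/9 = (H + (2*H² + 16*H))/9 = (2*H² + 17*H)/9 = 2*H²/9 + 17*H/9)
q(-4) - 137*(-9) = (⅑)*(-4)*(17 + 2*(-4)) - 137*(-9) = (⅑)*(-4)*(17 - 8) + 1233 = (⅑)*(-4)*9 + 1233 = -4 + 1233 = 1229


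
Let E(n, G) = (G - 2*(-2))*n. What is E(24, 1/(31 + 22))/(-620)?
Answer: -1278/8215 ≈ -0.15557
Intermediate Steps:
E(n, G) = n*(4 + G) (E(n, G) = (G + 4)*n = (4 + G)*n = n*(4 + G))
E(24, 1/(31 + 22))/(-620) = (24*(4 + 1/(31 + 22)))/(-620) = (24*(4 + 1/53))*(-1/620) = (24*(213/53))*(-1/620) = (5112/53)*(-1/620) = -1278/8215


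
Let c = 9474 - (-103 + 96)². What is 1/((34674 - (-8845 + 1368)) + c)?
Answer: 1/51576 ≈ 1.9389e-5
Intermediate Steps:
c = 9425 (c = 9474 - 1*(-7)² = 9474 - 1*49 = 9474 - 49 = 9425)
1/((34674 - (-8845 + 1368)) + c) = 1/((34674 - (-8845 + 1368)) + 9425) = 1/((34674 - 1*(-7477)) + 9425) = 1/((34674 + 7477) + 9425) = 1/(42151 + 9425) = 1/51576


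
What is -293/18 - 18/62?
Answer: -9245/558 ≈ -16.568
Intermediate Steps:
-293/18 - 18/62 = -293*1/18 - 18*1/62 = -293/18 - 9/31 = -9245/558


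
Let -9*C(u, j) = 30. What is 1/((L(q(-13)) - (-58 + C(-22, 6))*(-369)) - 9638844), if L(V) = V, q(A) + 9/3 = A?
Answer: -1/9661492 ≈ -1.0350e-7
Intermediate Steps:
C(u, j) = -10/3 (C(u, j) = -1/9*30 = -10/3)
q(A) = -3 + A
1/((L(q(-13)) - (-58 + C(-22, 6))*(-369)) - 9638844) = 1/(((-3 - 13) - (-58 - 10/3)*(-369)) - 9638844) = 1/((-16 - (-184)*(-369)/3) - 9638844) = 1/((-16 - 1*22632) - 9638844) = 1/((-16 - 22632) - 9638844) = 1/(-22648 - 9638844) = 1/(-9661492) = -1/9661492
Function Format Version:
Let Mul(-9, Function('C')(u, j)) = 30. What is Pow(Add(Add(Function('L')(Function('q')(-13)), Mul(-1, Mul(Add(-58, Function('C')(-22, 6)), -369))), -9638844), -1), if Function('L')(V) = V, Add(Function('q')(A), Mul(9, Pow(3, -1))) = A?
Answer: Rational(-1, 9661492) ≈ -1.0350e-7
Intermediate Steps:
Function('C')(u, j) = Rational(-10, 3) (Function('C')(u, j) = Mul(Rational(-1, 9), 30) = Rational(-10, 3))
Function('q')(A) = Add(-3, A)
Pow(Add(Add(Function('L')(Function('q')(-13)), Mul(-1, Mul(Add(-58, Function('C')(-22, 6)), -369))), -9638844), -1) = Pow(Add(Add(Add(-3, -13), Mul(-1, Mul(Add(-58, Rational(-10, 3)), -369))), -9638844), -1) = Pow(Add(Add(-16, Mul(-1, Mul(Rational(-184, 3), -369))), -9638844), -1) = Pow(Add(Add(-16, Mul(-1, 22632)), -9638844), -1) = Pow(Add(Add(-16, -22632), -9638844), -1) = Pow(Add(-22648, -9638844), -1) = Pow(-9661492, -1) = Rational(-1, 9661492)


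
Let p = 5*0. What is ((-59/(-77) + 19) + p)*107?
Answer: 162854/77 ≈ 2115.0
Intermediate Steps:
p = 0
((-59/(-77) + 19) + p)*107 = ((-59/(-77) + 19) + 0)*107 = ((-59*(-1/77) + 19) + 0)*107 = ((59/77 + 19) + 0)*107 = (1522/77 + 0)*107 = (1522/77)*107 = 162854/77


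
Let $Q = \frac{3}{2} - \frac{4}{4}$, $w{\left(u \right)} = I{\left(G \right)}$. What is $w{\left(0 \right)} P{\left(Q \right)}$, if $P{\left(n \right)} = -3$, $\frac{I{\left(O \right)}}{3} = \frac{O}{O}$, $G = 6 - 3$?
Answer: $-9$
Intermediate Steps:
$G = 3$ ($G = 6 - 3 = 3$)
$I{\left(O \right)} = 3$ ($I{\left(O \right)} = 3 \frac{O}{O} = 3 \cdot 1 = 3$)
$w{\left(u \right)} = 3$
$Q = \frac{1}{2}$ ($Q = 3 \cdot \frac{1}{2} - 1 = \frac{3}{2} - 1 = \frac{1}{2} \approx 0.5$)
$w{\left(0 \right)} P{\left(Q \right)} = 3 \left(-3\right) = -9$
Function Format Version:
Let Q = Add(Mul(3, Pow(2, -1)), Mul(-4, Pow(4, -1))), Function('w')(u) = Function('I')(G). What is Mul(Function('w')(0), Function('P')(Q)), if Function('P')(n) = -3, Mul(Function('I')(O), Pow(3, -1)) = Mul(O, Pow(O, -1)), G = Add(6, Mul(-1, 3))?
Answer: -9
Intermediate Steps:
G = 3 (G = Add(6, -3) = 3)
Function('I')(O) = 3 (Function('I')(O) = Mul(3, Mul(O, Pow(O, -1))) = Mul(3, 1) = 3)
Function('w')(u) = 3
Q = Rational(1, 2) (Q = Add(Mul(3, Rational(1, 2)), Mul(-4, Rational(1, 4))) = Add(Rational(3, 2), -1) = Rational(1, 2) ≈ 0.50000)
Mul(Function('w')(0), Function('P')(Q)) = Mul(3, -3) = -9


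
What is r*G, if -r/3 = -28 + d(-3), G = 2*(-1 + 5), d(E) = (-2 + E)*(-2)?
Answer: 432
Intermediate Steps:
d(E) = 4 - 2*E
G = 8 (G = 2*4 = 8)
r = 54 (r = -3*(-28 + (4 - 2*(-3))) = -3*(-28 + (4 + 6)) = -3*(-28 + 10) = -3*(-18) = 54)
r*G = 54*8 = 432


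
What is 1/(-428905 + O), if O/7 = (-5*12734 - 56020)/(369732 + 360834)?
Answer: -365283/156672124030 ≈ -2.3315e-6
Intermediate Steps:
O = -418915/365283 (O = 7*((-5*12734 - 56020)/(369732 + 360834)) = 7*((-63670 - 56020)/730566) = 7*(-119690*1/730566) = 7*(-59845/365283) = -418915/365283 ≈ -1.1468)
1/(-428905 + O) = 1/(-428905 - 418915/365283) = 1/(-156672124030/365283) = -365283/156672124030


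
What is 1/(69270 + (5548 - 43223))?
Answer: 1/31595 ≈ 3.1651e-5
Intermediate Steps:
1/(69270 + (5548 - 43223)) = 1/(69270 - 37675) = 1/31595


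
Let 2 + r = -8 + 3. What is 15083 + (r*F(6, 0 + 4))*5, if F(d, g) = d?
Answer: 14873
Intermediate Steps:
r = -7 (r = -2 + (-8 + 3) = -2 - 5 = -7)
15083 + (r*F(6, 0 + 4))*5 = 15083 - 7*6*5 = 15083 - 42*5 = 15083 - 210 = 14873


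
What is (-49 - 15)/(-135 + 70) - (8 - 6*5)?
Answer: 1494/65 ≈ 22.985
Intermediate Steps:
(-49 - 15)/(-135 + 70) - (8 - 6*5) = -64/(-65) - (8 - 30) = -64*(-1/65) - 1*(-22) = 64/65 + 22 = 1494/65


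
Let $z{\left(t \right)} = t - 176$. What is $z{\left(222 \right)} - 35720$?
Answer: $-35674$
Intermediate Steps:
$z{\left(t \right)} = -176 + t$
$z{\left(222 \right)} - 35720 = \left(-176 + 222\right) - 35720 = 46 - 35720 = -35674$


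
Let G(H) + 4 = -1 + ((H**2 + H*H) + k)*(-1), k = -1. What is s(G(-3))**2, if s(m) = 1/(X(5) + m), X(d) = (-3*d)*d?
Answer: 1/9409 ≈ 0.00010628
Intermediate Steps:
G(H) = -4 - 2*H**2 (G(H) = -4 + (-1 + ((H**2 + H*H) - 1)*(-1)) = -4 + (-1 + ((H**2 + H**2) - 1)*(-1)) = -4 + (-1 + (2*H**2 - 1)*(-1)) = -4 + (-1 + (-1 + 2*H**2)*(-1)) = -4 + (-1 + (1 - 2*H**2)) = -4 - 2*H**2)
X(d) = -3*d**2
s(m) = 1/(-75 + m) (s(m) = 1/(-3*5**2 + m) = 1/(-3*25 + m) = 1/(-75 + m))
s(G(-3))**2 = (1/(-75 + (-4 - 2*(-3)**2)))**2 = (1/(-75 + (-4 - 2*9)))**2 = (1/(-75 + (-4 - 18)))**2 = (1/(-75 - 22))**2 = (1/(-97))**2 = (-1/97)**2 = 1/9409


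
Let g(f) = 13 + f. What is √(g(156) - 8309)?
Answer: 2*I*√2035 ≈ 90.222*I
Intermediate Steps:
√(g(156) - 8309) = √((13 + 156) - 8309) = √(169 - 8309) = √(-8140) = 2*I*√2035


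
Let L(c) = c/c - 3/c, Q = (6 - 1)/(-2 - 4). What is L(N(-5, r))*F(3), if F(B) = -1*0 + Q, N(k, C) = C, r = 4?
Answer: -5/24 ≈ -0.20833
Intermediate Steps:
Q = -⅚ (Q = 5/(-6) = 5*(-⅙) = -⅚ ≈ -0.83333)
F(B) = -⅚ (F(B) = -1*0 - ⅚ = 0 - ⅚ = -⅚)
L(c) = 1 - 3/c
L(N(-5, r))*F(3) = ((-3 + 4)/4)*(-⅚) = ((¼)*1)*(-⅚) = (¼)*(-⅚) = -5/24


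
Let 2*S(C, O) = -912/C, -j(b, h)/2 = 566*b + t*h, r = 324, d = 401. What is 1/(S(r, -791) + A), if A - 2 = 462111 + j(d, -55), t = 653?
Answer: 27/2160259 ≈ 1.2498e-5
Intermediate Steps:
j(b, h) = -1306*h - 1132*b (j(b, h) = -2*(566*b + 653*h) = -1306*h - 1132*b)
S(C, O) = -456/C (S(C, O) = (-912/C)/2 = -456/C)
A = 80011 (A = 2 + (462111 + (-1306*(-55) - 1132*401)) = 2 + (462111 + (71830 - 453932)) = 2 + (462111 - 382102) = 2 + 80009 = 80011)
1/(S(r, -791) + A) = 1/(-456/324 + 80011) = 1/(-456*1/324 + 80011) = 1/(-38/27 + 80011) = 1/(2160259/27) = 27/2160259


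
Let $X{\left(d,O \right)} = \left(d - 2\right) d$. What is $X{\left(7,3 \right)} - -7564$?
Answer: $7599$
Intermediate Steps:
$X{\left(d,O \right)} = d \left(-2 + d\right)$ ($X{\left(d,O \right)} = \left(d - 2\right) d = \left(-2 + d\right) d = d \left(-2 + d\right)$)
$X{\left(7,3 \right)} - -7564 = 7 \left(-2 + 7\right) - -7564 = 7 \cdot 5 + 7564 = 35 + 7564 = 7599$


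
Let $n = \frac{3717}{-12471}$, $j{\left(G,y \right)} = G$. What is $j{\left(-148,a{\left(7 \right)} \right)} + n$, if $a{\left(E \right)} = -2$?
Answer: $- \frac{616475}{4157} \approx -148.3$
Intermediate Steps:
$n = - \frac{1239}{4157}$ ($n = 3717 \left(- \frac{1}{12471}\right) = - \frac{1239}{4157} \approx -0.29805$)
$j{\left(-148,a{\left(7 \right)} \right)} + n = -148 - \frac{1239}{4157} = - \frac{616475}{4157}$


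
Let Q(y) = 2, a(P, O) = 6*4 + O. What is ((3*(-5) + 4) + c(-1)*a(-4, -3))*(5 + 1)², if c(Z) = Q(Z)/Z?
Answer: -1908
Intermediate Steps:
a(P, O) = 24 + O
c(Z) = 2/Z
((3*(-5) + 4) + c(-1)*a(-4, -3))*(5 + 1)² = ((3*(-5) + 4) + (2/(-1))*(24 - 3))*(5 + 1)² = ((-15 + 4) + (2*(-1))*21)*6² = (-11 - 2*21)*36 = (-11 - 42)*36 = -53*36 = -1908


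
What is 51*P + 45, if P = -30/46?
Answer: 270/23 ≈ 11.739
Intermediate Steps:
P = -15/23 (P = -30*1/46 = -15/23 ≈ -0.65217)
51*P + 45 = 51*(-15/23) + 45 = -765/23 + 45 = 270/23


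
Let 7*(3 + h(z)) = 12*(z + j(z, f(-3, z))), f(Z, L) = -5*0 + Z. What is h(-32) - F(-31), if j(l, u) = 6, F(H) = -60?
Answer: 87/7 ≈ 12.429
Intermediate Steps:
f(Z, L) = Z (f(Z, L) = 0 + Z = Z)
h(z) = 51/7 + 12*z/7 (h(z) = -3 + (12*(z + 6))/7 = -3 + (12*(6 + z))/7 = -3 + (72 + 12*z)/7 = -3 + (72/7 + 12*z/7) = 51/7 + 12*z/7)
h(-32) - F(-31) = (51/7 + (12/7)*(-32)) - 1*(-60) = (51/7 - 384/7) + 60 = -333/7 + 60 = 87/7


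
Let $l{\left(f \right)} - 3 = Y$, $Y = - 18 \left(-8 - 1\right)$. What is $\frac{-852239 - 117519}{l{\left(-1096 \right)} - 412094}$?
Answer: $\frac{969758}{411929} \approx 2.3542$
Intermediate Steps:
$Y = 162$ ($Y = \left(-18\right) \left(-9\right) = 162$)
$l{\left(f \right)} = 165$ ($l{\left(f \right)} = 3 + 162 = 165$)
$\frac{-852239 - 117519}{l{\left(-1096 \right)} - 412094} = \frac{-852239 - 117519}{165 - 412094} = - \frac{969758}{-411929} = \left(-969758\right) \left(- \frac{1}{411929}\right) = \frac{969758}{411929}$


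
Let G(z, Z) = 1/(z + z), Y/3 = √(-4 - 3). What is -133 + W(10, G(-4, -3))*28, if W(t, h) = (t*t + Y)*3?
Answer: 8267 + 252*I*√7 ≈ 8267.0 + 666.73*I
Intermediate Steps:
Y = 3*I*√7 (Y = 3*√(-4 - 3) = 3*√(-7) = 3*(I*√7) = 3*I*√7 ≈ 7.9373*I)
G(z, Z) = 1/(2*z)
W(t, h) = 3*t² + 9*I*√7 (W(t, h) = (t*t + 3*I*√7)*3 = (t² + 3*I*√7)*3 = 3*t² + 9*I*√7)
-133 + W(10, G(-4, -3))*28 = -133 + (3*10² + 9*I*√7)*28 = -133 + (3*100 + 9*I*√7)*28 = -133 + (300 + 9*I*√7)*28 = -133 + (8400 + 252*I*√7) = 8267 + 252*I*√7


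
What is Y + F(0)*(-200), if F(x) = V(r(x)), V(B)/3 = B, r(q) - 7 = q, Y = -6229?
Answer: -10429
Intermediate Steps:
r(q) = 7 + q
V(B) = 3*B
F(x) = 21 + 3*x (F(x) = 3*(7 + x) = 21 + 3*x)
Y + F(0)*(-200) = -6229 + (21 + 3*0)*(-200) = -6229 + (21 + 0)*(-200) = -6229 + 21*(-200) = -6229 - 4200 = -10429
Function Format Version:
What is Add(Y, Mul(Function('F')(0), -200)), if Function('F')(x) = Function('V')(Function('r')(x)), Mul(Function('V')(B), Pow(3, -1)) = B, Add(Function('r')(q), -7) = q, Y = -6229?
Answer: -10429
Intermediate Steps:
Function('r')(q) = Add(7, q)
Function('V')(B) = Mul(3, B)
Function('F')(x) = Add(21, Mul(3, x)) (Function('F')(x) = Mul(3, Add(7, x)) = Add(21, Mul(3, x)))
Add(Y, Mul(Function('F')(0), -200)) = Add(-6229, Mul(Add(21, Mul(3, 0)), -200)) = Add(-6229, Mul(Add(21, 0), -200)) = Add(-6229, Mul(21, -200)) = Add(-6229, -4200) = -10429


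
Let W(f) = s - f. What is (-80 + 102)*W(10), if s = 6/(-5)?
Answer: -1232/5 ≈ -246.40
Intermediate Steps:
s = -6/5 (s = 6*(-⅕) = -6/5 ≈ -1.2000)
W(f) = -6/5 - f
(-80 + 102)*W(10) = (-80 + 102)*(-6/5 - 1*10) = 22*(-6/5 - 10) = 22*(-56/5) = -1232/5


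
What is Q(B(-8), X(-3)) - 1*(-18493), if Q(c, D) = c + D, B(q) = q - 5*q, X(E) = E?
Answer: 18522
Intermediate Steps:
B(q) = -4*q (B(q) = q - 5*q = -4*q)
Q(c, D) = D + c
Q(B(-8), X(-3)) - 1*(-18493) = (-3 - 4*(-8)) - 1*(-18493) = (-3 + 32) + 18493 = 29 + 18493 = 18522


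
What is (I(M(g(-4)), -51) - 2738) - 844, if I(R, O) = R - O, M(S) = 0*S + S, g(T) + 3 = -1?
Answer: -3535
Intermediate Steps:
g(T) = -4 (g(T) = -3 - 1 = -4)
M(S) = S (M(S) = 0 + S = S)
(I(M(g(-4)), -51) - 2738) - 844 = ((-4 - 1*(-51)) - 2738) - 844 = ((-4 + 51) - 2738) - 844 = (47 - 2738) - 844 = -2691 - 844 = -3535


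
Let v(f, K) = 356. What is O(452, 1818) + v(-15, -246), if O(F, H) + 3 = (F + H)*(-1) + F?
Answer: -1465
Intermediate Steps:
O(F, H) = -3 - H (O(F, H) = -3 + ((F + H)*(-1) + F) = -3 + ((-F - H) + F) = -3 - H)
O(452, 1818) + v(-15, -246) = (-3 - 1*1818) + 356 = (-3 - 1818) + 356 = -1821 + 356 = -1465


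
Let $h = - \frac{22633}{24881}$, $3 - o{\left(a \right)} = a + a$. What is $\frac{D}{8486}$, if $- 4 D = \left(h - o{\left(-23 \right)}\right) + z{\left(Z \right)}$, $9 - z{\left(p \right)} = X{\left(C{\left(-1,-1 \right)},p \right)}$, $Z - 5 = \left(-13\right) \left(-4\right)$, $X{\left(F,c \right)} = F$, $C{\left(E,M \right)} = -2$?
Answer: $\frac{968111}{844560664} \approx 0.0011463$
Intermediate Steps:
$o{\left(a \right)} = 3 - 2 a$ ($o{\left(a \right)} = 3 - \left(a + a\right) = 3 - 2 a$)
$Z = 57$ ($Z = 5 - -52 = 5 + 52 = 57$)
$h = - \frac{22633}{24881}$ ($h = \left(-22633\right) \frac{1}{24881} = - \frac{22633}{24881} \approx -0.90965$)
$z{\left(p \right)} = 11$ ($z{\left(p \right)} = 9 - -2 = 9 + 2 = 11$)
$D = \frac{968111}{99524}$ ($D = - \frac{\left(- \frac{22633}{24881} - \left(3 - -46\right)\right) + 11}{4} = - \frac{\left(- \frac{22633}{24881} - \left(3 + 46\right)\right) + 11}{4} = - \frac{\left(- \frac{22633}{24881} - 49\right) + 11}{4} = - \frac{- \frac{1241802}{24881} + 11}{4} = \left(- \frac{1}{4}\right) \left(- \frac{968111}{24881}\right) = \frac{968111}{99524} \approx 9.7274$)
$\frac{D}{8486} = \frac{968111}{99524 \cdot 8486} = \frac{968111}{99524} \cdot \frac{1}{8486} = \frac{968111}{844560664}$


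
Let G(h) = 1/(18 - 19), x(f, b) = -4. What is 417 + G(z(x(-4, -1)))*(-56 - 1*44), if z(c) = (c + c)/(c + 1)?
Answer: 517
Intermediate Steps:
z(c) = 2*c/(1 + c) (z(c) = (2*c)/(1 + c) = 2*c/(1 + c))
G(h) = -1 (G(h) = 1/(-1) = -1)
417 + G(z(x(-4, -1)))*(-56 - 1*44) = 417 - (-56 - 1*44) = 417 - (-56 - 44) = 417 - 1*(-100) = 417 + 100 = 517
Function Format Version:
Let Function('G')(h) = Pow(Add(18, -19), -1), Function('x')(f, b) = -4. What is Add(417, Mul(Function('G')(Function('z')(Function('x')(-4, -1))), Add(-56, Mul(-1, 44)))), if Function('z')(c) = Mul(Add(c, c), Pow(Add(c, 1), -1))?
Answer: 517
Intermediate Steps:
Function('z')(c) = Mul(2, c, Pow(Add(1, c), -1)) (Function('z')(c) = Mul(Mul(2, c), Pow(Add(1, c), -1)) = Mul(2, c, Pow(Add(1, c), -1)))
Function('G')(h) = -1 (Function('G')(h) = Pow(-1, -1) = -1)
Add(417, Mul(Function('G')(Function('z')(Function('x')(-4, -1))), Add(-56, Mul(-1, 44)))) = Add(417, Mul(-1, Add(-56, Mul(-1, 44)))) = Add(417, Mul(-1, Add(-56, -44))) = Add(417, Mul(-1, -100)) = Add(417, 100) = 517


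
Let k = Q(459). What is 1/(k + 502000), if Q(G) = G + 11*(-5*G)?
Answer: 1/477214 ≈ 2.0955e-6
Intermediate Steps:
Q(G) = -54*G (Q(G) = G - 55*G = -54*G)
k = -24786 (k = -54*459 = -24786)
1/(k + 502000) = 1/(-24786 + 502000) = 1/477214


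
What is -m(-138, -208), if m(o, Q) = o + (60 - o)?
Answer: -60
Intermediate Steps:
m(o, Q) = 60
-m(-138, -208) = -1*60 = -60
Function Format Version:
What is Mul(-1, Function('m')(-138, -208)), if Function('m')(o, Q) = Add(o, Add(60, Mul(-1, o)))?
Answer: -60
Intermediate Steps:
Function('m')(o, Q) = 60
Mul(-1, Function('m')(-138, -208)) = Mul(-1, 60) = -60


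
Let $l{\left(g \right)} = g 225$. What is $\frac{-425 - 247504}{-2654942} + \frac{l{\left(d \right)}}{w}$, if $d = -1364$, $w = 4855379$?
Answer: $\frac{388987560291}{12890749633018} \approx 0.030176$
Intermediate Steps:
$l{\left(g \right)} = 225 g$
$\frac{-425 - 247504}{-2654942} + \frac{l{\left(d \right)}}{w} = \frac{-425 - 247504}{-2654942} + \frac{225 \left(-1364\right)}{4855379} = \left(-425 - 247504\right) \left(- \frac{1}{2654942}\right) - \frac{306900}{4855379} = \left(-247929\right) \left(- \frac{1}{2654942}\right) - \frac{306900}{4855379} = \frac{247929}{2654942} - \frac{306900}{4855379} = \frac{388987560291}{12890749633018}$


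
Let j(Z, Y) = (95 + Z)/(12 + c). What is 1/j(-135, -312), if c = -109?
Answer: 97/40 ≈ 2.4250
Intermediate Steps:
j(Z, Y) = -95/97 - Z/97 (j(Z, Y) = (95 + Z)/(12 - 109) = (95 + Z)/(-97) = (95 + Z)*(-1/97) = -95/97 - Z/97)
1/j(-135, -312) = 1/(-95/97 - 1/97*(-135)) = 1/(-95/97 + 135/97) = 1/(40/97) = 97/40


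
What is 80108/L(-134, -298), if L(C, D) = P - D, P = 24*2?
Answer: 40054/173 ≈ 231.53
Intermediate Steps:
P = 48
L(C, D) = 48 - D
80108/L(-134, -298) = 80108/(48 - 1*(-298)) = 80108/(48 + 298) = 80108/346 = 80108*(1/346) = 40054/173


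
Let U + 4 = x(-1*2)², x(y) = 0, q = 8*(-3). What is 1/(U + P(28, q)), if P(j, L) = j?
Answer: 1/24 ≈ 0.041667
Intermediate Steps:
q = -24
U = -4 (U = -4 + 0² = -4 + 0 = -4)
1/(U + P(28, q)) = 1/(-4 + 28) = 1/24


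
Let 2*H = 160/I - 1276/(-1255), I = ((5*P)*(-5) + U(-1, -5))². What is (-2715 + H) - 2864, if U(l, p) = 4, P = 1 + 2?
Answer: -35291975887/6326455 ≈ -5578.5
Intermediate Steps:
P = 3
I = 5041 (I = ((5*3)*(-5) + 4)² = (15*(-5) + 4)² = (-75 + 4)² = (-71)² = 5041)
H = 3316558/6326455 (H = (160/5041 - 1276/(-1255))/2 = (160*(1/5041) - 1276*(-1/1255))/2 = (160/5041 + 1276/1255)/2 = (½)*(6633116/6326455) = 3316558/6326455 ≈ 0.52424)
(-2715 + H) - 2864 = (-2715 + 3316558/6326455) - 2864 = -17173008767/6326455 - 2864 = -35291975887/6326455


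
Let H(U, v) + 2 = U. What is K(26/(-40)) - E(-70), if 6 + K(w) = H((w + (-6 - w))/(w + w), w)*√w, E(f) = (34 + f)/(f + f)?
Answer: -219/35 + 17*I*√65/65 ≈ -6.2571 + 2.1086*I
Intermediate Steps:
H(U, v) = -2 + U
E(f) = (34 + f)/(2*f) (E(f) = (34 + f)/((2*f)) = (34 + f)*(1/(2*f)) = (34 + f)/(2*f))
K(w) = -6 + √w*(-2 - 3/w) (K(w) = -6 + (-2 + (w + (-6 - w))/(w + w))*√w = -6 + (-2 - 6*1/(2*w))*√w = -6 + (-2 - 3/w)*√w = -6 + √w*(-2 - 3/w))
K(26/(-40)) - E(-70) = (-6 - 3*√26*(-2*I*√10)/26 - 2*√26*(I*√10/20)) - (34 - 70)/(2*(-70)) = (-6 - 3*(-2*I*√65/13) - 2*I*√65/10) - (-1)*(-36)/(2*70) = (-6 - (-6)*I*√65/13 - I*√65/5) - 1*9/35 = (-6 - (-6)*I*√65/13 - I*√65/5) - 9/35 = (-6 + 6*I*√65/13 - I*√65/5) - 9/35 = (-6 + 17*I*√65/65) - 9/35 = -219/35 + 17*I*√65/65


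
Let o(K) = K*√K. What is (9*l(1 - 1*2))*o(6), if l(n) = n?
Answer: -54*√6 ≈ -132.27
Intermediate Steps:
o(K) = K^(3/2)
(9*l(1 - 1*2))*o(6) = (9*(1 - 1*2))*6^(3/2) = (9*(1 - 2))*(6*√6) = (9*(-1))*(6*√6) = -54*√6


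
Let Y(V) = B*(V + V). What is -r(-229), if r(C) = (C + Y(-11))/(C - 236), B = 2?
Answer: -91/155 ≈ -0.58710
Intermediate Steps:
Y(V) = 4*V (Y(V) = 2*(V + V) = 2*(2*V) = 4*V)
r(C) = (-44 + C)/(-236 + C) (r(C) = (C + 4*(-11))/(C - 236) = (C - 44)/(-236 + C) = (-44 + C)/(-236 + C))
-r(-229) = -(-44 - 229)/(-236 - 229) = -(-273)/(-465) = -(-1)*(-273)/465 = -1*91/155 = -91/155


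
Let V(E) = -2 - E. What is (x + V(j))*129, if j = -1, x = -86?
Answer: -11223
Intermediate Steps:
(x + V(j))*129 = (-86 + (-2 - 1*(-1)))*129 = (-86 + (-2 + 1))*129 = (-86 - 1)*129 = -87*129 = -11223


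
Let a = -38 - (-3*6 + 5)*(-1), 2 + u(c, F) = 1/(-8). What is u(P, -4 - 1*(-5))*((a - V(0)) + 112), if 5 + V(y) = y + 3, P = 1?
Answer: -1071/8 ≈ -133.88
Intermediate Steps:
u(c, F) = -17/8 (u(c, F) = -2 + 1/(-8) = -2 - 1/8 = -17/8)
a = -51 (a = -38 - (-18 + 5)*(-1) = -38 - (-13)*(-1) = -38 - 1*13 = -38 - 13 = -51)
V(y) = -2 + y (V(y) = -5 + (y + 3) = -5 + (3 + y) = -2 + y)
u(P, -4 - 1*(-5))*((a - V(0)) + 112) = -17*((-51 - (-2 + 0)) + 112)/8 = -17*((-51 - 1*(-2)) + 112)/8 = -17*((-51 + 2) + 112)/8 = -17*(-49 + 112)/8 = -17/8*63 = -1071/8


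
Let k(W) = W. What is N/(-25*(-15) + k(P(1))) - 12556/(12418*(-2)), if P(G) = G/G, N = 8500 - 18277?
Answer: -59525129/2334584 ≈ -25.497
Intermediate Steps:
N = -9777
P(G) = 1
N/(-25*(-15) + k(P(1))) - 12556/(12418*(-2)) = -9777/(-25*(-15) + 1) - 12556/(12418*(-2)) = -9777/(375 + 1) - 12556/(-24836) = -9777/376 - 12556*(-1/24836) = -9777*1/376 + 3139/6209 = -9777/376 + 3139/6209 = -59525129/2334584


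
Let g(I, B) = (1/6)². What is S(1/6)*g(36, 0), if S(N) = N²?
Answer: 1/1296 ≈ 0.00077160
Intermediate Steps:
g(I, B) = 1/36 (g(I, B) = (⅙)² = 1/36)
S(1/6)*g(36, 0) = (1/6)²*(1/36) = (⅙)²*(1/36) = (1/36)*(1/36) = 1/1296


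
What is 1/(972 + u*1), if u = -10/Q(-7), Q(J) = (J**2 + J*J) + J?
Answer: 91/88442 ≈ 0.0010289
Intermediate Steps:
Q(J) = J + 2*J**2 (Q(J) = (J**2 + J**2) + J = 2*J**2 + J = J + 2*J**2)
u = -10/91 (u = -10*(-1/(7*(1 + 2*(-7)))) = -10*(-1/(7*(1 - 14))) = -10/((-7*(-13))) = -10/91 ≈ -0.10989)
1/(972 + u*1) = 1/(972 - 10/91*1) = 1/(972 - 10/91) = 1/(88442/91) = 91/88442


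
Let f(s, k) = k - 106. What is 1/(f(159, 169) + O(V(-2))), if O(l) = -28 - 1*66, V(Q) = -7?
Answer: -1/31 ≈ -0.032258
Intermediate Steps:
f(s, k) = -106 + k
O(l) = -94 (O(l) = -28 - 66 = -94)
1/(f(159, 169) + O(V(-2))) = 1/((-106 + 169) - 94) = 1/(63 - 94) = 1/(-31) = -1/31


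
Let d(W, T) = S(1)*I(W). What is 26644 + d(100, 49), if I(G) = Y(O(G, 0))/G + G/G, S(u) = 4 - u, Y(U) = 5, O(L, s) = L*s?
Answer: 532943/20 ≈ 26647.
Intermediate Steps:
I(G) = 1 + 5/G (I(G) = 5/G + G/G = 5/G + 1 = 1 + 5/G)
d(W, T) = 3*(5 + W)/W (d(W, T) = (4 - 1*1)*((5 + W)/W) = (4 - 1)*((5 + W)/W) = 3*((5 + W)/W) = 3*(5 + W)/W)
26644 + d(100, 49) = 26644 + (3 + 15/100) = 26644 + (3 + 15*(1/100)) = 26644 + (3 + 3/20) = 26644 + 63/20 = 532943/20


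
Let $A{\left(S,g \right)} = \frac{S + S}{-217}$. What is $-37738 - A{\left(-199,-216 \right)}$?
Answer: $- \frac{8189544}{217} \approx -37740.0$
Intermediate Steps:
$A{\left(S,g \right)} = - \frac{2 S}{217}$ ($A{\left(S,g \right)} = 2 S \left(- \frac{1}{217}\right) = - \frac{2 S}{217}$)
$-37738 - A{\left(-199,-216 \right)} = -37738 - \left(- \frac{2}{217}\right) \left(-199\right) = -37738 - \frac{398}{217} = - \frac{8189544}{217}$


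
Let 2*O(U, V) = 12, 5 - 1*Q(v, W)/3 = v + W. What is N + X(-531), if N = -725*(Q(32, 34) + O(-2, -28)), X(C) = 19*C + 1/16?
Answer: 1891777/16 ≈ 1.1824e+5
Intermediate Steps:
Q(v, W) = 15 - 3*W - 3*v (Q(v, W) = 15 - 3*(v + W) = 15 - 3*(W + v) = 15 + (-3*W - 3*v) = 15 - 3*W - 3*v)
O(U, V) = 6 (O(U, V) = (½)*12 = 6)
X(C) = 1/16 + 19*C (X(C) = 19*C + 1/16 = 1/16 + 19*C)
N = 128325 (N = -725*((15 - 3*34 - 3*32) + 6) = -725*((15 - 102 - 96) + 6) = -725*(-183 + 6) = -725*(-177) = 128325)
N + X(-531) = 128325 + (1/16 + 19*(-531)) = 128325 + (1/16 - 10089) = 128325 - 161423/16 = 1891777/16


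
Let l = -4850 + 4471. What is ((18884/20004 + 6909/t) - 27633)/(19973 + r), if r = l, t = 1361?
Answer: -188039196323/133363837434 ≈ -1.4100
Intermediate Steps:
l = -379
r = -379
((18884/20004 + 6909/t) - 27633)/(19973 + r) = ((18884/20004 + 6909/1361) - 27633)/(19973 - 379) = ((18884*(1/20004) + 6909*(1/1361)) - 27633)/19594 = ((4721/5001 + 6909/1361) - 27633)*(1/19594) = (40977190/6806361 - 27633)*(1/19594) = -188039196323/6806361*1/19594 = -188039196323/133363837434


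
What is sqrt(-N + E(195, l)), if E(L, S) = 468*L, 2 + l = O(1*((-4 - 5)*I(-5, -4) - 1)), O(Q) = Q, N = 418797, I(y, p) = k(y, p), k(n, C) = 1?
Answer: 3*I*sqrt(36393) ≈ 572.31*I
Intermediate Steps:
I(y, p) = 1
l = -12 (l = -2 + 1*((-4 - 5)*1 - 1) = -2 + 1*(-9*1 - 1) = -2 + 1*(-9 - 1) = -2 + 1*(-10) = -2 - 10 = -12)
sqrt(-N + E(195, l)) = sqrt(-1*418797 + 468*195) = sqrt(-418797 + 91260) = sqrt(-327537) = 3*I*sqrt(36393)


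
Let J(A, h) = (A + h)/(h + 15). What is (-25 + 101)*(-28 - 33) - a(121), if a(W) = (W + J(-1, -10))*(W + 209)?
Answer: -43840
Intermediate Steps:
J(A, h) = (A + h)/(15 + h)
a(W) = (209 + W)*(-11/5 + W) (a(W) = (W + (-1 - 10)/(15 - 10))*(W + 209) = (W - 11/5)*(209 + W) = (-11/5 + W)*(209 + W) = (209 + W)*(-11/5 + W))
(-25 + 101)*(-28 - 33) - a(121) = (-25 + 101)*(-28 - 33) - (-2299/5 + 121² + (1034/5)*121) = 76*(-61) - (-2299/5 + 14641 + 125114/5) = -4636 - 1*39204 = -4636 - 39204 = -43840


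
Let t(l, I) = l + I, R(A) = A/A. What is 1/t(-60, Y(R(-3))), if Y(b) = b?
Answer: -1/59 ≈ -0.016949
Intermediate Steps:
R(A) = 1
t(l, I) = I + l
1/t(-60, Y(R(-3))) = 1/(1 - 60) = 1/(-59) = -1/59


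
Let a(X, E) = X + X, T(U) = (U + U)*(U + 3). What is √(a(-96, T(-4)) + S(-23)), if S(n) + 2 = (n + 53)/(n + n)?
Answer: 11*I*√851/23 ≈ 13.952*I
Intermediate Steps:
T(U) = 2*U*(3 + U) (T(U) = (2*U)*(3 + U) = 2*U*(3 + U))
a(X, E) = 2*X
S(n) = -2 + (53 + n)/(2*n) (S(n) = -2 + (n + 53)/(n + n) = -2 + (53 + n)/((2*n)) = -2 + (53 + n)*(1/(2*n)) = -2 + (53 + n)/(2*n))
√(a(-96, T(-4)) + S(-23)) = √(2*(-96) + (½)*(53 - 3*(-23))/(-23)) = √(-192 + (½)*(-1/23)*(53 + 69)) = √(-192 + (½)*(-1/23)*122) = √(-192 - 61/23) = √(-4477/23) = 11*I*√851/23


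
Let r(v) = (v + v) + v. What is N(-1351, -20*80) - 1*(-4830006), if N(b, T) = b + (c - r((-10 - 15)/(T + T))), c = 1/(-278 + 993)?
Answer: 441918503583/91520 ≈ 4.8287e+6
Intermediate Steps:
r(v) = 3*v (r(v) = 2*v + v = 3*v)
c = 1/715 ≈ 0.0013986
N(b, T) = 1/715 + b + 75/(2*T) (N(b, T) = b + (1/715 - 3*(-10 - 15)/(T + T)) = b + (1/715 - 3*(-25*1/(2*T))) = b + (1/715 - 3*(-25/(2*T))) = b + (1/715 - (-75)/(2*T)) = b + (1/715 + 75/(2*T)) = 1/715 + b + 75/(2*T))
N(-1351, -20*80) - 1*(-4830006) = (1/715 - 1351 + 75/(2*((-20*80)))) - 1*(-4830006) = (1/715 - 1351 + (75/2)/(-1600)) + 4830006 = (1/715 - 1351 + (75/2)*(-1/1600)) + 4830006 = (1/715 - 1351 - 3/128) + 4830006 = -123645537/91520 + 4830006 = 441918503583/91520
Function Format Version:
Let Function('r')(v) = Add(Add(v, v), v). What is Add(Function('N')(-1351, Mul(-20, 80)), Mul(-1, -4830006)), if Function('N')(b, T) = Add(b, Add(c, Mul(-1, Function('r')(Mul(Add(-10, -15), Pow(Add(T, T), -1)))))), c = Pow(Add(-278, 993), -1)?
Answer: Rational(441918503583, 91520) ≈ 4.8287e+6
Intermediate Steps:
Function('r')(v) = Mul(3, v) (Function('r')(v) = Add(Mul(2, v), v) = Mul(3, v))
c = Rational(1, 715) (c = Pow(715, -1) = Rational(1, 715) ≈ 0.0013986)
Function('N')(b, T) = Add(Rational(1, 715), b, Mul(Rational(75, 2), Pow(T, -1))) (Function('N')(b, T) = Add(b, Add(Rational(1, 715), Mul(-1, Mul(3, Mul(Add(-10, -15), Pow(Add(T, T), -1)))))) = Add(b, Add(Rational(1, 715), Mul(-1, Mul(3, Mul(-25, Pow(Mul(2, T), -1)))))) = Add(b, Add(Rational(1, 715), Mul(-1, Mul(3, Mul(-25, Mul(Rational(1, 2), Pow(T, -1))))))) = Add(b, Add(Rational(1, 715), Mul(-1, Mul(3, Mul(Rational(-25, 2), Pow(T, -1)))))) = Add(b, Add(Rational(1, 715), Mul(-1, Mul(Rational(-75, 2), Pow(T, -1))))) = Add(b, Add(Rational(1, 715), Mul(Rational(75, 2), Pow(T, -1)))) = Add(Rational(1, 715), b, Mul(Rational(75, 2), Pow(T, -1))))
Add(Function('N')(-1351, Mul(-20, 80)), Mul(-1, -4830006)) = Add(Add(Rational(1, 715), -1351, Mul(Rational(75, 2), Pow(Mul(-20, 80), -1))), Mul(-1, -4830006)) = Add(Add(Rational(1, 715), -1351, Mul(Rational(75, 2), Pow(-1600, -1))), 4830006) = Add(Add(Rational(1, 715), -1351, Mul(Rational(75, 2), Rational(-1, 1600))), 4830006) = Add(Add(Rational(1, 715), -1351, Rational(-3, 128)), 4830006) = Add(Rational(-123645537, 91520), 4830006) = Rational(441918503583, 91520)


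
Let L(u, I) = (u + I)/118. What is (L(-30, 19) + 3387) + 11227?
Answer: 1724441/118 ≈ 14614.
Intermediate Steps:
L(u, I) = I/118 + u/118 (L(u, I) = (I + u)*(1/118) = I/118 + u/118)
(L(-30, 19) + 3387) + 11227 = (((1/118)*19 + (1/118)*(-30)) + 3387) + 11227 = ((19/118 - 15/59) + 3387) + 11227 = (-11/118 + 3387) + 11227 = 399655/118 + 11227 = 1724441/118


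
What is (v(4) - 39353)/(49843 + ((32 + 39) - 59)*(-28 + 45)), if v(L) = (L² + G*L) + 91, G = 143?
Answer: -38674/50047 ≈ -0.77275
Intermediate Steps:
v(L) = 91 + L² + 143*L (v(L) = (L² + 143*L) + 91 = 91 + L² + 143*L)
(v(4) - 39353)/(49843 + ((32 + 39) - 59)*(-28 + 45)) = ((91 + 4² + 143*4) - 39353)/(49843 + ((32 + 39) - 59)*(-28 + 45)) = ((91 + 16 + 572) - 39353)/(49843 + (71 - 59)*17) = (679 - 39353)/(49843 + 12*17) = -38674/(49843 + 204) = -38674/50047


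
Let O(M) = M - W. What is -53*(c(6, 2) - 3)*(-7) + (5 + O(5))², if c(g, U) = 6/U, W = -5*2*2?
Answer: 900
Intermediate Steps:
W = -20 (W = -10*2 = -20)
O(M) = 20 + M (O(M) = M - 1*(-20) = M + 20 = 20 + M)
-53*(c(6, 2) - 3)*(-7) + (5 + O(5))² = -53*(6/2 - 3)*(-7) + (5 + (20 + 5))² = -53*(6*(½) - 3)*(-7) + (5 + 25)² = -53*(3 - 3)*(-7) + 30² = -0*(-7) + 900 = -53*0 + 900 = 0 + 900 = 900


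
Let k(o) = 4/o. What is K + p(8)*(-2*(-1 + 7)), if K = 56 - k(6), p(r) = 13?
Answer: -302/3 ≈ -100.67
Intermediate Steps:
K = 166/3 (K = 56 - 4/6 = 56 - 1*⅔ = 56 - ⅔ = 166/3 ≈ 55.333)
K + p(8)*(-2*(-1 + 7)) = 166/3 + 13*(-2*(-1 + 7)) = 166/3 + 13*(-2*6) = 166/3 + 13*(-12) = 166/3 - 156 = -302/3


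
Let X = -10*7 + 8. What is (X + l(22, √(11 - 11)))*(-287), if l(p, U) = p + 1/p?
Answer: 252273/22 ≈ 11467.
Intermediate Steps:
X = -62 (X = -70 + 8 = -62)
(X + l(22, √(11 - 11)))*(-287) = (-62 + (22 + 1/22))*(-287) = (-62 + 485/22)*(-287) = -879/22*(-287) = 252273/22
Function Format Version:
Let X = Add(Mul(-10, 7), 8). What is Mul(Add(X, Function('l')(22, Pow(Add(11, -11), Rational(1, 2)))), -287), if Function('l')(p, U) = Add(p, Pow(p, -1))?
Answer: Rational(252273, 22) ≈ 11467.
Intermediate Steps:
X = -62 (X = Add(-70, 8) = -62)
Mul(Add(X, Function('l')(22, Pow(Add(11, -11), Rational(1, 2)))), -287) = Mul(Add(-62, Add(22, Pow(22, -1))), -287) = Mul(Add(-62, Add(22, Rational(1, 22))), -287) = Mul(Add(-62, Rational(485, 22)), -287) = Mul(Rational(-879, 22), -287) = Rational(252273, 22)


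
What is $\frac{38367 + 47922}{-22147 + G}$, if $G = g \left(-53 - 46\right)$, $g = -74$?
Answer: $- \frac{86289}{14821} \approx -5.8221$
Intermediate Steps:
$G = 7326$ ($G = - 74 \left(-53 - 46\right) = \left(-74\right) \left(-99\right) = 7326$)
$\frac{38367 + 47922}{-22147 + G} = \frac{38367 + 47922}{-22147 + 7326} = \frac{86289}{-14821} = 86289 \left(- \frac{1}{14821}\right) = - \frac{86289}{14821}$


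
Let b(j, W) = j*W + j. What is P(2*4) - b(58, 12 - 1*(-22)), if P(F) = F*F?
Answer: -1966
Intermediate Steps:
P(F) = F²
b(j, W) = j + W*j (b(j, W) = W*j + j = j + W*j)
P(2*4) - b(58, 12 - 1*(-22)) = (2*4)² - 58*(1 + (12 - 1*(-22))) = 8² - 58*(1 + (12 + 22)) = 64 - 58*(1 + 34) = 64 - 58*35 = 64 - 1*2030 = 64 - 2030 = -1966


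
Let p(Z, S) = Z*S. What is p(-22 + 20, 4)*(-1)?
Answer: 8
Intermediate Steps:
p(Z, S) = S*Z
p(-22 + 20, 4)*(-1) = (4*(-22 + 20))*(-1) = (4*(-2))*(-1) = -8*(-1) = 8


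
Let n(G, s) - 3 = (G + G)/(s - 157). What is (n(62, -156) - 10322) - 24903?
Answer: -11024610/313 ≈ -35222.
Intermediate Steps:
n(G, s) = 3 + 2*G/(-157 + s) (n(G, s) = 3 + (G + G)/(s - 157) = 3 + (2*G)/(-157 + s) = 3 + 2*G/(-157 + s))
(n(62, -156) - 10322) - 24903 = ((-471 + 2*62 + 3*(-156))/(-157 - 156) - 10322) - 24903 = ((-471 + 124 - 468)/(-313) - 10322) - 24903 = (-1/313*(-815) - 10322) - 24903 = (815/313 - 10322) - 24903 = -3229971/313 - 24903 = -11024610/313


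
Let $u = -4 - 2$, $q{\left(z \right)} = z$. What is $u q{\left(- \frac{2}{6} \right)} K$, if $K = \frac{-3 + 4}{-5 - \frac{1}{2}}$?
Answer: $- \frac{4}{11} \approx -0.36364$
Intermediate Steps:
$K = - \frac{2}{11}$ ($K = 1 \frac{1}{-5 - \frac{1}{2}} = 1 \frac{1}{- \frac{11}{2}} = 1 \left(- \frac{2}{11}\right) = - \frac{2}{11} \approx -0.18182$)
$u = -6$
$u q{\left(- \frac{2}{6} \right)} K = - 6 \left(- \frac{2}{6}\right) \left(- \frac{2}{11}\right) = - 6 \left(\left(-2\right) \frac{1}{6}\right) \left(- \frac{2}{11}\right) = \left(-6\right) \left(- \frac{1}{3}\right) \left(- \frac{2}{11}\right) = 2 \left(- \frac{2}{11}\right) = - \frac{4}{11}$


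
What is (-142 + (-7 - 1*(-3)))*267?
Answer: -38982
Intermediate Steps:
(-142 + (-7 - 1*(-3)))*267 = (-142 + (-7 + 3))*267 = (-142 - 4)*267 = -146*267 = -38982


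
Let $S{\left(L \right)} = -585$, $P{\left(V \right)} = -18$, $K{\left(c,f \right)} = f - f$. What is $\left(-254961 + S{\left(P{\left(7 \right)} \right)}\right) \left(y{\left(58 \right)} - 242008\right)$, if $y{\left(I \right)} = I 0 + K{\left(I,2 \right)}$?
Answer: $61844176368$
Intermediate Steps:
$K{\left(c,f \right)} = 0$
$y{\left(I \right)} = 0$ ($y{\left(I \right)} = I 0 + 0 = 0 + 0 = 0$)
$\left(-254961 + S{\left(P{\left(7 \right)} \right)}\right) \left(y{\left(58 \right)} - 242008\right) = \left(-254961 - 585\right) \left(0 - 242008\right) = - 255546 \left(0 - 242008\right) = \left(-255546\right) \left(-242008\right) = 61844176368$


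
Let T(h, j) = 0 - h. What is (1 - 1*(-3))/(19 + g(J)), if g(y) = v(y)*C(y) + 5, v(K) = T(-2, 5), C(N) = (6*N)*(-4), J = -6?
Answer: 1/78 ≈ 0.012821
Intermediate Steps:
T(h, j) = -h
C(N) = -24*N
v(K) = 2 (v(K) = -1*(-2) = 2)
g(y) = 5 - 48*y (g(y) = 2*(-24*y) + 5 = -48*y + 5 = 5 - 48*y)
(1 - 1*(-3))/(19 + g(J)) = (1 - 1*(-3))/(19 + (5 - 48*(-6))) = (1 + 3)/(19 + (5 + 288)) = 4/(19 + 293) = 4/312 = (1/312)*4 = 1/78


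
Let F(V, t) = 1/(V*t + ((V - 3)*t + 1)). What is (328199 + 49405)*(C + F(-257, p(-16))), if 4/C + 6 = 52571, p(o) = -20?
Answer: 3940885124/60397185 ≈ 65.250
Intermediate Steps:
C = 4/52565 (C = 4/(-6 + 52571) = 4/52565 ≈ 7.6096e-5)
F(V, t) = 1/(1 + V*t + t*(-3 + V)) (F(V, t) = 1/(V*t + ((-3 + V)*t + 1)) = 1/(V*t + (t*(-3 + V) + 1)) = 1/(V*t + (1 + t*(-3 + V))) = 1/(1 + V*t + t*(-3 + V)))
(328199 + 49405)*(C + F(-257, p(-16))) = (328199 + 49405)*(4/52565 + 1/(1 - 3*(-20) + 2*(-257)*(-20))) = 377604*(4/52565 + 1/(1 + 60 + 10280)) = 377604*(4/52565 + 1/10341) = 377604*(93929/543574665) = 3940885124/60397185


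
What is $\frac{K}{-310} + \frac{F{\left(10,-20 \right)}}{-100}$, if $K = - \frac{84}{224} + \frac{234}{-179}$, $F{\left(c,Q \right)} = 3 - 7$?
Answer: $\frac{100829}{2219600} \approx 0.045427$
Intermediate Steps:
$F{\left(c,Q \right)} = -4$ ($F{\left(c,Q \right)} = 3 - 7 = -4$)
$K = - \frac{2409}{1432}$ ($K = \left(-84\right) \frac{1}{224} + 234 \left(- \frac{1}{179}\right) = - \frac{3}{8} - \frac{234}{179} = - \frac{2409}{1432} \approx -1.6823$)
$\frac{K}{-310} + \frac{F{\left(10,-20 \right)}}{-100} = - \frac{2409}{1432 \left(-310\right)} - \frac{4}{-100} = \left(- \frac{2409}{1432}\right) \left(- \frac{1}{310}\right) - - \frac{1}{25} = \frac{2409}{443920} + \frac{1}{25} = \frac{100829}{2219600}$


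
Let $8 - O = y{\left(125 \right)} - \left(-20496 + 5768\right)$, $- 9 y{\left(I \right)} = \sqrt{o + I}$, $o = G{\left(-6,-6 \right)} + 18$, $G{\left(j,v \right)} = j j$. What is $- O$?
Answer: $14720 - \frac{\sqrt{179}}{9} \approx 14719.0$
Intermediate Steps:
$G{\left(j,v \right)} = j^{2}$
$o = 54$ ($o = \left(-6\right)^{2} + 18 = 36 + 18 = 54$)
$y{\left(I \right)} = - \frac{\sqrt{54 + I}}{9}$
$O = -14720 + \frac{\sqrt{179}}{9}$ ($O = 8 - \left(- \frac{\sqrt{54 + 125}}{9} - \left(-20496 + 5768\right)\right) = 8 - \left(- \frac{\sqrt{179}}{9} - -14728\right) = 8 - \left(- \frac{\sqrt{179}}{9} + 14728\right) = 8 - \left(14728 - \frac{\sqrt{179}}{9}\right) = -14720 + \frac{\sqrt{179}}{9} \approx -14719.0$)
$- O = - (-14720 + \frac{\sqrt{179}}{9}) = 14720 - \frac{\sqrt{179}}{9}$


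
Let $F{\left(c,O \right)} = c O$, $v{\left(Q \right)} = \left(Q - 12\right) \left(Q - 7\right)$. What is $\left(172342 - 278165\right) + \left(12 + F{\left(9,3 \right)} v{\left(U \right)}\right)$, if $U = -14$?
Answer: $-91069$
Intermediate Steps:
$v{\left(Q \right)} = \left(-12 + Q\right) \left(-7 + Q\right)$
$F{\left(c,O \right)} = O c$
$\left(172342 - 278165\right) + \left(12 + F{\left(9,3 \right)} v{\left(U \right)}\right) = \left(172342 - 278165\right) + \left(12 + 3 \cdot 9 \left(84 + \left(-14\right)^{2} - -266\right)\right) = -105823 + \left(12 + 27 \left(84 + 196 + 266\right)\right) = -105823 + \left(12 + 27 \cdot 546\right) = -105823 + \left(12 + 14742\right) = -105823 + 14754 = -91069$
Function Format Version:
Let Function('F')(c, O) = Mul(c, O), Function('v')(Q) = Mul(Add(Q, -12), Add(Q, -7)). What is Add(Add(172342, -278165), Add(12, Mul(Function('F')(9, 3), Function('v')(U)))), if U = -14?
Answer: -91069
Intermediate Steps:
Function('v')(Q) = Mul(Add(-12, Q), Add(-7, Q))
Function('F')(c, O) = Mul(O, c)
Add(Add(172342, -278165), Add(12, Mul(Function('F')(9, 3), Function('v')(U)))) = Add(Add(172342, -278165), Add(12, Mul(Mul(3, 9), Add(84, Pow(-14, 2), Mul(-19, -14))))) = Add(-105823, Add(12, Mul(27, Add(84, 196, 266)))) = Add(-105823, Add(12, Mul(27, 546))) = Add(-105823, Add(12, 14742)) = Add(-105823, 14754) = -91069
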